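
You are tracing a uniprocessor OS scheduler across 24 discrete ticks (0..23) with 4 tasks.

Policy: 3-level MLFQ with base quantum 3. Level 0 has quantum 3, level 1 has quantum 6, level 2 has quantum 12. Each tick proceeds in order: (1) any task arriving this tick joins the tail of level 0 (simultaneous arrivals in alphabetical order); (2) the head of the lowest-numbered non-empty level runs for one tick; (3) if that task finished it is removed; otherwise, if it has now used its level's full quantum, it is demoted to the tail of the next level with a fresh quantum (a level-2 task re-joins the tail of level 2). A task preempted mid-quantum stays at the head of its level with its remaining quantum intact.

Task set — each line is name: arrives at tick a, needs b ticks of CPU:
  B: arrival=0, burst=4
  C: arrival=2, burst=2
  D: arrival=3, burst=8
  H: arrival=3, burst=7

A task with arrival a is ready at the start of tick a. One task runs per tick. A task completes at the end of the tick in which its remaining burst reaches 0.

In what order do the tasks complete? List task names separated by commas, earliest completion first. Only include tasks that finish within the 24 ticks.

t=0: L0/L1/L2 = B/-/- → run B
t=1: L0/L1/L2 = B/-/- → run B
t=2: L0/L1/L2 = BC/-/- → run B
t=3: L0/L1/L2 = CDH/B/- → run C
t=4: L0/L1/L2 = CDH/B/- → run C
t=5: L0/L1/L2 = DH/B/- → run D
t=6: L0/L1/L2 = DH/B/- → run D
t=7: L0/L1/L2 = DH/B/- → run D
t=8: L0/L1/L2 = H/BD/- → run H
t=9: L0/L1/L2 = H/BD/- → run H
t=10: L0/L1/L2 = H/BD/- → run H
t=11: L0/L1/L2 = -/BDH/- → run B
t=12: L0/L1/L2 = -/DH/- → run D
t=13: L0/L1/L2 = -/DH/- → run D
t=14: L0/L1/L2 = -/DH/- → run D
t=15: L0/L1/L2 = -/DH/- → run D
t=16: L0/L1/L2 = -/DH/- → run D
t=17: L0/L1/L2 = -/H/- → run H
t=18: L0/L1/L2 = -/H/- → run H
t=19: L0/L1/L2 = -/H/- → run H
t=20: L0/L1/L2 = -/H/- → run H
t=21: (idle)
t=22: (idle)
t=23: (idle)

completion order = C, B, D, H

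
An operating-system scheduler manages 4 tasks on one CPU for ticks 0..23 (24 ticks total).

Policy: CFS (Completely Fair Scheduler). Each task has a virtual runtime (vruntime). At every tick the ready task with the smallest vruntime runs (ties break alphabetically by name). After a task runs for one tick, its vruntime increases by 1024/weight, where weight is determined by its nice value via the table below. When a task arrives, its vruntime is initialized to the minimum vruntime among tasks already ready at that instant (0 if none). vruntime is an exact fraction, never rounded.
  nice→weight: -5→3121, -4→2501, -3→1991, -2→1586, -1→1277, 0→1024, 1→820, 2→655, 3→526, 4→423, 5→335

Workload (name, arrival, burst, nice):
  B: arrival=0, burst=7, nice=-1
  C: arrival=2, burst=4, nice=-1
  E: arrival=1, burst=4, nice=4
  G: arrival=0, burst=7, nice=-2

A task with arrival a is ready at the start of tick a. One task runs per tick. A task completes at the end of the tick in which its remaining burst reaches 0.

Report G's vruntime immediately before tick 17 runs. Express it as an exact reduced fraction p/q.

t=0: vr[B=0 G=0] → run B
t=1: vr[B=1024/1277 E=0 G=0] → run E
t=2: vr[B=1024/1277 C=0 E=1024/423 G=0] → run C
t=3: vr[B=1024/1277 C=1024/1277 E=1024/423 G=0] → run G
t=4: vr[B=1024/1277 C=1024/1277 E=1024/423 G=512/793] → run G
t=5: vr[B=1024/1277 C=1024/1277 E=1024/423 G=1024/793] → run B
t=6: vr[B=2048/1277 C=1024/1277 E=1024/423 G=1024/793] → run C
t=7: vr[B=2048/1277 C=2048/1277 E=1024/423 G=1024/793] → run G
t=8: vr[B=2048/1277 C=2048/1277 E=1024/423 G=1536/793] → run B
t=9: vr[B=3072/1277 C=2048/1277 E=1024/423 G=1536/793] → run C
t=10: vr[B=3072/1277 C=3072/1277 E=1024/423 G=1536/793] → run G
t=11: vr[B=3072/1277 C=3072/1277 E=1024/423 G=2048/793] → run B
t=12: vr[B=4096/1277 C=3072/1277 E=1024/423 G=2048/793] → run C
t=13: vr[B=4096/1277 E=1024/423 G=2048/793] → run E
t=14: vr[B=4096/1277 E=2048/423 G=2048/793] → run G
t=15: vr[B=4096/1277 E=2048/423 G=2560/793] → run B
t=16: vr[B=5120/1277 E=2048/423 G=2560/793] → run G
t=17: vr[B=5120/1277 E=2048/423 G=3072/793] → run G
t=18: vr[B=5120/1277 E=2048/423] → run B
t=19: vr[B=6144/1277 E=2048/423] → run B
t=20: vr[E=2048/423] → run E
t=21: vr[E=1024/141] → run E
t=22: (idle)
t=23: (idle)

vruntime(G, start of tick 17) = 3072/793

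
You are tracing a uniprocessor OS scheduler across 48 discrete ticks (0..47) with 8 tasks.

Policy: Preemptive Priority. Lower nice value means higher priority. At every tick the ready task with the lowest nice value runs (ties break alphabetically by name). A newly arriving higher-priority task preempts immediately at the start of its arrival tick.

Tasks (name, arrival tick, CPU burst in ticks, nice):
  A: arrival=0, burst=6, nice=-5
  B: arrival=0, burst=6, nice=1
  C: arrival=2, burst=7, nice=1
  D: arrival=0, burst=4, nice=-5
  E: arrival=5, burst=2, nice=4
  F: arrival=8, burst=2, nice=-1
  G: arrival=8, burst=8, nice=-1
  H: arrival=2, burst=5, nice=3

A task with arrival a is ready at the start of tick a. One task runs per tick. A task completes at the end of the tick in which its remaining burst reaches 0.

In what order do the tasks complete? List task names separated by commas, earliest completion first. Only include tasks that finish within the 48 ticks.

t=0: ready={A,B,D} → run A
t=1: ready={A,B,D} → run A
t=2: ready={A,B,C,D,H} → run A
t=3: ready={A,B,C,D,H} → run A
t=4: ready={A,B,C,D,H} → run A
t=5: ready={A,B,C,D,E,H} → run A
t=6: ready={B,C,D,E,H} → run D
t=7: ready={B,C,D,E,H} → run D
t=8: ready={B,C,D,E,F,G,H} → run D
t=9: ready={B,C,D,E,F,G,H} → run D
t=10: ready={B,C,E,F,G,H} → run F
t=11: ready={B,C,E,F,G,H} → run F
t=12: ready={B,C,E,G,H} → run G
t=13: ready={B,C,E,G,H} → run G
t=14: ready={B,C,E,G,H} → run G
t=15: ready={B,C,E,G,H} → run G
t=16: ready={B,C,E,G,H} → run G
t=17: ready={B,C,E,G,H} → run G
t=18: ready={B,C,E,G,H} → run G
t=19: ready={B,C,E,G,H} → run G
t=20: ready={B,C,E,H} → run B
t=21: ready={B,C,E,H} → run B
t=22: ready={B,C,E,H} → run B
t=23: ready={B,C,E,H} → run B
t=24: ready={B,C,E,H} → run B
t=25: ready={B,C,E,H} → run B
t=26: ready={C,E,H} → run C
t=27: ready={C,E,H} → run C
t=28: ready={C,E,H} → run C
t=29: ready={C,E,H} → run C
t=30: ready={C,E,H} → run C
t=31: ready={C,E,H} → run C
t=32: ready={C,E,H} → run C
t=33: ready={E,H} → run H
t=34: ready={E,H} → run H
t=35: ready={E,H} → run H
t=36: ready={E,H} → run H
t=37: ready={E,H} → run H
t=38: ready={E} → run E
t=39: ready={E} → run E
t=40: (idle)
t=41: (idle)
t=42: (idle)
t=43: (idle)
t=44: (idle)
t=45: (idle)
t=46: (idle)
t=47: (idle)

completion order = A, D, F, G, B, C, H, E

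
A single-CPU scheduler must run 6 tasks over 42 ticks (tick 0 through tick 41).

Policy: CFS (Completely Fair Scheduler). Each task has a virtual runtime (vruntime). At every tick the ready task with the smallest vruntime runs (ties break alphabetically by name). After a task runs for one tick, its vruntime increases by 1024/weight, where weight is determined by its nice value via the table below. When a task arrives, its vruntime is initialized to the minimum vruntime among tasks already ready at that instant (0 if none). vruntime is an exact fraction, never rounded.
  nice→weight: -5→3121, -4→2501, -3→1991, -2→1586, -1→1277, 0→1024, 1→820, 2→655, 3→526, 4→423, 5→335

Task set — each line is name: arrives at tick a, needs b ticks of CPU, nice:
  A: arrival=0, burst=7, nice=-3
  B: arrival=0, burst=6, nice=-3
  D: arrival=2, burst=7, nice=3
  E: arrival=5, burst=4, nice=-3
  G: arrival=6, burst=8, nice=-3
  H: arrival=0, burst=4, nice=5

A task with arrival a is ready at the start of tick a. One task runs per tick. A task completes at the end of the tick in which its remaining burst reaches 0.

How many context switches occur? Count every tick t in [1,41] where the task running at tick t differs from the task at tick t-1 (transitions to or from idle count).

context switches = 34

t=0: vr[A=0 B=0 H=0] → run A
t=1: vr[A=1024/1991 B=0 H=0] → run B
t=2: vr[A=1024/1991 B=1024/1991 D=0 H=0] → run D
t=3: vr[A=1024/1991 B=1024/1991 D=512/263 H=0] → run H
t=4: vr[A=1024/1991 B=1024/1991 D=512/263 H=1024/335] → run A
t=5: vr[A=2048/1991 B=1024/1991 D=512/263 E=1024/1991 H=1024/335] → run B
t=6: vr[A=2048/1991 B=2048/1991 D=512/263 E=1024/1991 G=1024/1991 H=1024/335] → run E
t=7: vr[A=2048/1991 B=2048/1991 D=512/263 E=2048/1991 G=1024/1991 H=1024/335] → run G
t=8: vr[A=2048/1991 B=2048/1991 D=512/263 E=2048/1991 G=2048/1991 H=1024/335] → run A
t=9: vr[A=3072/1991 B=2048/1991 D=512/263 E=2048/1991 G=2048/1991 H=1024/335] → run B
t=10: vr[A=3072/1991 B=3072/1991 D=512/263 E=2048/1991 G=2048/1991 H=1024/335] → run E
t=11: vr[A=3072/1991 B=3072/1991 D=512/263 E=3072/1991 G=2048/1991 H=1024/335] → run G
t=12: vr[A=3072/1991 B=3072/1991 D=512/263 E=3072/1991 G=3072/1991 H=1024/335] → run A
t=13: vr[A=4096/1991 B=3072/1991 D=512/263 E=3072/1991 G=3072/1991 H=1024/335] → run B
t=14: vr[A=4096/1991 B=4096/1991 D=512/263 E=3072/1991 G=3072/1991 H=1024/335] → run E
t=15: vr[A=4096/1991 B=4096/1991 D=512/263 E=4096/1991 G=3072/1991 H=1024/335] → run G
t=16: vr[A=4096/1991 B=4096/1991 D=512/263 E=4096/1991 G=4096/1991 H=1024/335] → run D
t=17: vr[A=4096/1991 B=4096/1991 D=1024/263 E=4096/1991 G=4096/1991 H=1024/335] → run A
t=18: vr[A=5120/1991 B=4096/1991 D=1024/263 E=4096/1991 G=4096/1991 H=1024/335] → run B
t=19: vr[A=5120/1991 B=5120/1991 D=1024/263 E=4096/1991 G=4096/1991 H=1024/335] → run E
t=20: vr[A=5120/1991 B=5120/1991 D=1024/263 G=4096/1991 H=1024/335] → run G
t=21: vr[A=5120/1991 B=5120/1991 D=1024/263 G=5120/1991 H=1024/335] → run A
t=22: vr[A=6144/1991 B=5120/1991 D=1024/263 G=5120/1991 H=1024/335] → run B
t=23: vr[A=6144/1991 D=1024/263 G=5120/1991 H=1024/335] → run G
t=24: vr[A=6144/1991 D=1024/263 G=6144/1991 H=1024/335] → run H
t=25: vr[A=6144/1991 D=1024/263 G=6144/1991 H=2048/335] → run A
t=26: vr[D=1024/263 G=6144/1991 H=2048/335] → run G
t=27: vr[D=1024/263 G=7168/1991 H=2048/335] → run G
t=28: vr[D=1024/263 G=8192/1991 H=2048/335] → run D
t=29: vr[D=1536/263 G=8192/1991 H=2048/335] → run G
t=30: vr[D=1536/263 H=2048/335] → run D
t=31: vr[D=2048/263 H=2048/335] → run H
t=32: vr[D=2048/263 H=3072/335] → run D
t=33: vr[D=2560/263 H=3072/335] → run H
t=34: vr[D=2560/263] → run D
t=35: vr[D=3072/263] → run D
t=36: (idle)
t=37: (idle)
t=38: (idle)
t=39: (idle)
t=40: (idle)
t=41: (idle)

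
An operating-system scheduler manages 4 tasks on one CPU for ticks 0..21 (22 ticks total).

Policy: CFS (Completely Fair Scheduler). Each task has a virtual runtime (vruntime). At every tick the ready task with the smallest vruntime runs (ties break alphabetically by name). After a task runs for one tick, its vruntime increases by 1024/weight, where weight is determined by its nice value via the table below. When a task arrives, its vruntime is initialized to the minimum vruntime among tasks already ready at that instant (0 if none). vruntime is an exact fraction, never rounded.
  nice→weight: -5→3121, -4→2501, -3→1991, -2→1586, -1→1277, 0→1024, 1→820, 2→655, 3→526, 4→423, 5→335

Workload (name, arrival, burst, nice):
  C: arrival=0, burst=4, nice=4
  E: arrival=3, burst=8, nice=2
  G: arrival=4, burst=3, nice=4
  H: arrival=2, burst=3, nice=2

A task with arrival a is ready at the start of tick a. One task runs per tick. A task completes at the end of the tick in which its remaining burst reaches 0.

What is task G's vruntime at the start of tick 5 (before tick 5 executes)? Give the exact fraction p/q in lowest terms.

t=0: vr[C=0] → run C
t=1: vr[C=1024/423] → run C
t=2: vr[C=2048/423 H=2048/423] → run C
t=3: vr[C=1024/141 E=2048/423 H=2048/423] → run E
t=4: vr[C=1024/141 E=1774592/277065 G=2048/423 H=2048/423] → run G
t=5: vr[C=1024/141 E=1774592/277065 G=1024/141 H=2048/423] → run H
t=6: vr[C=1024/141 E=1774592/277065 G=1024/141 H=1774592/277065] → run E
t=7: vr[C=1024/141 E=2207744/277065 G=1024/141 H=1774592/277065] → run H
t=8: vr[C=1024/141 E=2207744/277065 G=1024/141 H=2207744/277065] → run C
t=9: vr[E=2207744/277065 G=1024/141 H=2207744/277065] → run G
t=10: vr[E=2207744/277065 G=4096/423 H=2207744/277065] → run E
t=11: vr[E=2640896/277065 G=4096/423 H=2207744/277065] → run H
t=12: vr[E=2640896/277065 G=4096/423] → run E
t=13: vr[E=3074048/277065 G=4096/423] → run G
t=14: vr[E=3074048/277065] → run E
t=15: vr[E=701440/55413] → run E
t=16: vr[E=3940352/277065] → run E
t=17: vr[E=4373504/277065] → run E
t=18: (idle)
t=19: (idle)
t=20: (idle)
t=21: (idle)

vruntime(G, start of tick 5) = 1024/141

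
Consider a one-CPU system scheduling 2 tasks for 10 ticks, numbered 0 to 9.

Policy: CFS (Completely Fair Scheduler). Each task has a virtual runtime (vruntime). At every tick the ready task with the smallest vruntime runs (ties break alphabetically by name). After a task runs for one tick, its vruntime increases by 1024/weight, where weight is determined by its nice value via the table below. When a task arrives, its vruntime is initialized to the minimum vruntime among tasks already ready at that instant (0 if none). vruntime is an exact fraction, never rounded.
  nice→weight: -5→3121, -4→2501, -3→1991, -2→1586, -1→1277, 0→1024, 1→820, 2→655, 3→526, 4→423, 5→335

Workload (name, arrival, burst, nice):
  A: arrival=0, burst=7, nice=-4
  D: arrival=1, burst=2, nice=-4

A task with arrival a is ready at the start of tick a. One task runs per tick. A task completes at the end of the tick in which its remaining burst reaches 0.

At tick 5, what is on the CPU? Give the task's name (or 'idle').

t=0: vr[A=0] → run A
t=1: vr[A=1024/2501 D=1024/2501] → run A
t=2: vr[A=2048/2501 D=1024/2501] → run D
t=3: vr[A=2048/2501 D=2048/2501] → run A
t=4: vr[A=3072/2501 D=2048/2501] → run D
t=5: vr[A=3072/2501] → run A
t=6: vr[A=4096/2501] → run A
t=7: vr[A=5120/2501] → run A
t=8: vr[A=6144/2501] → run A
t=9: (idle)

running at tick 5 = A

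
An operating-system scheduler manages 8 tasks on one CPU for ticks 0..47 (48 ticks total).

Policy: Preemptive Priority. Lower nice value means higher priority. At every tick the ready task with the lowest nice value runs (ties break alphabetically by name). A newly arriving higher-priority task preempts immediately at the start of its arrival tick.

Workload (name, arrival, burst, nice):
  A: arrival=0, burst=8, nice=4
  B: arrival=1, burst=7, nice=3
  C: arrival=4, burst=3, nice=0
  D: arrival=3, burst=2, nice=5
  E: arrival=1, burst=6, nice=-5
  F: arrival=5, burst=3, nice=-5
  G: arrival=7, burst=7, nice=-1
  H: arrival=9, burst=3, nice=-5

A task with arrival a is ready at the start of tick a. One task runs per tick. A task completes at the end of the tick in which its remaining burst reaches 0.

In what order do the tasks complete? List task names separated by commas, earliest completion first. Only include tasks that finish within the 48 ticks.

completion order = E, F, H, G, C, B, A, D

t=0: ready={A} → run A
t=1: ready={A,B,E} → run E
t=2: ready={A,B,E} → run E
t=3: ready={A,B,D,E} → run E
t=4: ready={A,B,C,D,E} → run E
t=5: ready={A,B,C,D,E,F} → run E
t=6: ready={A,B,C,D,E,F} → run E
t=7: ready={A,B,C,D,F,G} → run F
t=8: ready={A,B,C,D,F,G} → run F
t=9: ready={A,B,C,D,F,G,H} → run F
t=10: ready={A,B,C,D,G,H} → run H
t=11: ready={A,B,C,D,G,H} → run H
t=12: ready={A,B,C,D,G,H} → run H
t=13: ready={A,B,C,D,G} → run G
t=14: ready={A,B,C,D,G} → run G
t=15: ready={A,B,C,D,G} → run G
t=16: ready={A,B,C,D,G} → run G
t=17: ready={A,B,C,D,G} → run G
t=18: ready={A,B,C,D,G} → run G
t=19: ready={A,B,C,D,G} → run G
t=20: ready={A,B,C,D} → run C
t=21: ready={A,B,C,D} → run C
t=22: ready={A,B,C,D} → run C
t=23: ready={A,B,D} → run B
t=24: ready={A,B,D} → run B
t=25: ready={A,B,D} → run B
t=26: ready={A,B,D} → run B
t=27: ready={A,B,D} → run B
t=28: ready={A,B,D} → run B
t=29: ready={A,B,D} → run B
t=30: ready={A,D} → run A
t=31: ready={A,D} → run A
t=32: ready={A,D} → run A
t=33: ready={A,D} → run A
t=34: ready={A,D} → run A
t=35: ready={A,D} → run A
t=36: ready={A,D} → run A
t=37: ready={D} → run D
t=38: ready={D} → run D
t=39: (idle)
t=40: (idle)
t=41: (idle)
t=42: (idle)
t=43: (idle)
t=44: (idle)
t=45: (idle)
t=46: (idle)
t=47: (idle)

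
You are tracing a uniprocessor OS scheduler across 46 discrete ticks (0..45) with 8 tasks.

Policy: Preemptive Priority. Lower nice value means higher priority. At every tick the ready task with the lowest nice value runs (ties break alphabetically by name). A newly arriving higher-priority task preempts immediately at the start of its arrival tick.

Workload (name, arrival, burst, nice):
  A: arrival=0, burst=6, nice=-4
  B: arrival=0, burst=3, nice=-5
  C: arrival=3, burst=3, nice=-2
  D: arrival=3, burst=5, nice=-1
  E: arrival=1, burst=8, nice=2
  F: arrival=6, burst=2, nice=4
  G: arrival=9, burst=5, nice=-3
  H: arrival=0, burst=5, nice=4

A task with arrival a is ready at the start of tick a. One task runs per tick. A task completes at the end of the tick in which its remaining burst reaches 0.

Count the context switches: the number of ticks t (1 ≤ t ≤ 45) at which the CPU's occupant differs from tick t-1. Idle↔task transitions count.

t=0: ready={A,B,H} → run B
t=1: ready={A,B,E,H} → run B
t=2: ready={A,B,E,H} → run B
t=3: ready={A,C,D,E,H} → run A
t=4: ready={A,C,D,E,H} → run A
t=5: ready={A,C,D,E,H} → run A
t=6: ready={A,C,D,E,F,H} → run A
t=7: ready={A,C,D,E,F,H} → run A
t=8: ready={A,C,D,E,F,H} → run A
t=9: ready={C,D,E,F,G,H} → run G
t=10: ready={C,D,E,F,G,H} → run G
t=11: ready={C,D,E,F,G,H} → run G
t=12: ready={C,D,E,F,G,H} → run G
t=13: ready={C,D,E,F,G,H} → run G
t=14: ready={C,D,E,F,H} → run C
t=15: ready={C,D,E,F,H} → run C
t=16: ready={C,D,E,F,H} → run C
t=17: ready={D,E,F,H} → run D
t=18: ready={D,E,F,H} → run D
t=19: ready={D,E,F,H} → run D
t=20: ready={D,E,F,H} → run D
t=21: ready={D,E,F,H} → run D
t=22: ready={E,F,H} → run E
t=23: ready={E,F,H} → run E
t=24: ready={E,F,H} → run E
t=25: ready={E,F,H} → run E
t=26: ready={E,F,H} → run E
t=27: ready={E,F,H} → run E
t=28: ready={E,F,H} → run E
t=29: ready={E,F,H} → run E
t=30: ready={F,H} → run F
t=31: ready={F,H} → run F
t=32: ready={H} → run H
t=33: ready={H} → run H
t=34: ready={H} → run H
t=35: ready={H} → run H
t=36: ready={H} → run H
t=37: (idle)
t=38: (idle)
t=39: (idle)
t=40: (idle)
t=41: (idle)
t=42: (idle)
t=43: (idle)
t=44: (idle)
t=45: (idle)

context switches = 8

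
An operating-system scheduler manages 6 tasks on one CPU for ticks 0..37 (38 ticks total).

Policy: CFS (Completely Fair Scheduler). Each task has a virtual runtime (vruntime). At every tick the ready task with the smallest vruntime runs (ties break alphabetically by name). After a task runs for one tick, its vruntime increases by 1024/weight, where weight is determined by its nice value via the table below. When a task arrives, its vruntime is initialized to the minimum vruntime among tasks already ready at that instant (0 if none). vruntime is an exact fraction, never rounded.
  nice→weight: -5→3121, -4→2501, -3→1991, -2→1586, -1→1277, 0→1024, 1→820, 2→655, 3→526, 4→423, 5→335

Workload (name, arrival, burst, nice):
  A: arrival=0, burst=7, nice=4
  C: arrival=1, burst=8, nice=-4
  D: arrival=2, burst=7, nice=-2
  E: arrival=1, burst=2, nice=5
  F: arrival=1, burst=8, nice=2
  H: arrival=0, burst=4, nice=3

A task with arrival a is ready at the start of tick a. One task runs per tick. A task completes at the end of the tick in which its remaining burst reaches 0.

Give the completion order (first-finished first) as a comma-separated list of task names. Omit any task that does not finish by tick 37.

t=0: vr[A=0 H=0] → run A
t=1: vr[A=1024/423 C=0 E=0 F=0 H=0] → run C
t=2: vr[A=1024/423 C=1024/2501 D=0 E=0 F=0 H=0] → run D
t=3: vr[A=1024/423 C=1024/2501 D=512/793 E=0 F=0 H=0] → run E
t=4: vr[A=1024/423 C=1024/2501 D=512/793 E=1024/335 F=0 H=0] → run F
t=5: vr[A=1024/423 C=1024/2501 D=512/793 E=1024/335 F=1024/655 H=0] → run H
t=6: vr[A=1024/423 C=1024/2501 D=512/793 E=1024/335 F=1024/655 H=512/263] → run C
t=7: vr[A=1024/423 C=2048/2501 D=512/793 E=1024/335 F=1024/655 H=512/263] → run D
t=8: vr[A=1024/423 C=2048/2501 D=1024/793 E=1024/335 F=1024/655 H=512/263] → run C
t=9: vr[A=1024/423 C=3072/2501 D=1024/793 E=1024/335 F=1024/655 H=512/263] → run C
t=10: vr[A=1024/423 C=4096/2501 D=1024/793 E=1024/335 F=1024/655 H=512/263] → run D
t=11: vr[A=1024/423 C=4096/2501 D=1536/793 E=1024/335 F=1024/655 H=512/263] → run F
t=12: vr[A=1024/423 C=4096/2501 D=1536/793 E=1024/335 F=2048/655 H=512/263] → run C
t=13: vr[A=1024/423 C=5120/2501 D=1536/793 E=1024/335 F=2048/655 H=512/263] → run D
t=14: vr[A=1024/423 C=5120/2501 D=2048/793 E=1024/335 F=2048/655 H=512/263] → run H
t=15: vr[A=1024/423 C=5120/2501 D=2048/793 E=1024/335 F=2048/655 H=1024/263] → run C
t=16: vr[A=1024/423 C=6144/2501 D=2048/793 E=1024/335 F=2048/655 H=1024/263] → run A
t=17: vr[A=2048/423 C=6144/2501 D=2048/793 E=1024/335 F=2048/655 H=1024/263] → run C
t=18: vr[A=2048/423 C=7168/2501 D=2048/793 E=1024/335 F=2048/655 H=1024/263] → run D
t=19: vr[A=2048/423 C=7168/2501 D=2560/793 E=1024/335 F=2048/655 H=1024/263] → run C
t=20: vr[A=2048/423 D=2560/793 E=1024/335 F=2048/655 H=1024/263] → run E
t=21: vr[A=2048/423 D=2560/793 F=2048/655 H=1024/263] → run F
t=22: vr[A=2048/423 D=2560/793 F=3072/655 H=1024/263] → run D
t=23: vr[A=2048/423 D=3072/793 F=3072/655 H=1024/263] → run D
t=24: vr[A=2048/423 F=3072/655 H=1024/263] → run H
t=25: vr[A=2048/423 F=3072/655 H=1536/263] → run F
t=26: vr[A=2048/423 F=4096/655 H=1536/263] → run A
t=27: vr[A=1024/141 F=4096/655 H=1536/263] → run H
t=28: vr[A=1024/141 F=4096/655] → run F
t=29: vr[A=1024/141 F=1024/131] → run A
t=30: vr[A=4096/423 F=1024/131] → run F
t=31: vr[A=4096/423 F=6144/655] → run F
t=32: vr[A=4096/423 F=7168/655] → run A
t=33: vr[A=5120/423 F=7168/655] → run F
t=34: vr[A=5120/423] → run A
t=35: vr[A=2048/141] → run A
t=36: (idle)
t=37: (idle)

completion order = C, E, D, H, F, A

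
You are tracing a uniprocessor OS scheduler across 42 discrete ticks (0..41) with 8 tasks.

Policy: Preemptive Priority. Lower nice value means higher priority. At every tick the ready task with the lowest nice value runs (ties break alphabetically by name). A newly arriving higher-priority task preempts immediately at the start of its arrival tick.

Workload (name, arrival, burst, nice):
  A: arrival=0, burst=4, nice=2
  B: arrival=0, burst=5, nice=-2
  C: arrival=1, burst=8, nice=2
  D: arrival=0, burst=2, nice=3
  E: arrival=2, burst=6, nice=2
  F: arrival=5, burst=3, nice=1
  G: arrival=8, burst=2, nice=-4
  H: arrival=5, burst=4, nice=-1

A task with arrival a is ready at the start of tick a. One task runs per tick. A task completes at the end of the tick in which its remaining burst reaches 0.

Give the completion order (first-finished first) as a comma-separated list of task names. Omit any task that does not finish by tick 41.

t=0: ready={A,B,D} → run B
t=1: ready={A,B,C,D} → run B
t=2: ready={A,B,C,D,E} → run B
t=3: ready={A,B,C,D,E} → run B
t=4: ready={A,B,C,D,E} → run B
t=5: ready={A,C,D,E,F,H} → run H
t=6: ready={A,C,D,E,F,H} → run H
t=7: ready={A,C,D,E,F,H} → run H
t=8: ready={A,C,D,E,F,G,H} → run G
t=9: ready={A,C,D,E,F,G,H} → run G
t=10: ready={A,C,D,E,F,H} → run H
t=11: ready={A,C,D,E,F} → run F
t=12: ready={A,C,D,E,F} → run F
t=13: ready={A,C,D,E,F} → run F
t=14: ready={A,C,D,E} → run A
t=15: ready={A,C,D,E} → run A
t=16: ready={A,C,D,E} → run A
t=17: ready={A,C,D,E} → run A
t=18: ready={C,D,E} → run C
t=19: ready={C,D,E} → run C
t=20: ready={C,D,E} → run C
t=21: ready={C,D,E} → run C
t=22: ready={C,D,E} → run C
t=23: ready={C,D,E} → run C
t=24: ready={C,D,E} → run C
t=25: ready={C,D,E} → run C
t=26: ready={D,E} → run E
t=27: ready={D,E} → run E
t=28: ready={D,E} → run E
t=29: ready={D,E} → run E
t=30: ready={D,E} → run E
t=31: ready={D,E} → run E
t=32: ready={D} → run D
t=33: ready={D} → run D
t=34: (idle)
t=35: (idle)
t=36: (idle)
t=37: (idle)
t=38: (idle)
t=39: (idle)
t=40: (idle)
t=41: (idle)

completion order = B, G, H, F, A, C, E, D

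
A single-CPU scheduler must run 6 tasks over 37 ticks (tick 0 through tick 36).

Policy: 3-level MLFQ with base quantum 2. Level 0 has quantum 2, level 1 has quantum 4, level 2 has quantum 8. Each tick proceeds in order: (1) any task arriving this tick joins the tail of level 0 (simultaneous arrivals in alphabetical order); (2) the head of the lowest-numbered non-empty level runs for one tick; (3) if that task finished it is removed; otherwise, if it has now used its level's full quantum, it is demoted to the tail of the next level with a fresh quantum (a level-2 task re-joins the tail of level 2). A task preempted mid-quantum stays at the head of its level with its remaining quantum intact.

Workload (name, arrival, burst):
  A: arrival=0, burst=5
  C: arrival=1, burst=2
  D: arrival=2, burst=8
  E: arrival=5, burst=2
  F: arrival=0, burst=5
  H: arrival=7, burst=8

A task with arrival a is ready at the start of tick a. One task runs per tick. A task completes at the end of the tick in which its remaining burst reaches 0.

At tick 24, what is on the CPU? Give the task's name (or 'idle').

t=0: L0/L1/L2 = AF/-/- → run A
t=1: L0/L1/L2 = AFC/-/- → run A
t=2: L0/L1/L2 = FCD/A/- → run F
t=3: L0/L1/L2 = FCD/A/- → run F
t=4: L0/L1/L2 = CD/AF/- → run C
t=5: L0/L1/L2 = CDE/AF/- → run C
t=6: L0/L1/L2 = DE/AF/- → run D
t=7: L0/L1/L2 = DEH/AF/- → run D
t=8: L0/L1/L2 = EH/AFD/- → run E
t=9: L0/L1/L2 = EH/AFD/- → run E
t=10: L0/L1/L2 = H/AFD/- → run H
t=11: L0/L1/L2 = H/AFD/- → run H
t=12: L0/L1/L2 = -/AFDH/- → run A
t=13: L0/L1/L2 = -/AFDH/- → run A
t=14: L0/L1/L2 = -/AFDH/- → run A
t=15: L0/L1/L2 = -/FDH/- → run F
t=16: L0/L1/L2 = -/FDH/- → run F
t=17: L0/L1/L2 = -/FDH/- → run F
t=18: L0/L1/L2 = -/DH/- → run D
t=19: L0/L1/L2 = -/DH/- → run D
t=20: L0/L1/L2 = -/DH/- → run D
t=21: L0/L1/L2 = -/DH/- → run D
t=22: L0/L1/L2 = -/H/D → run H
t=23: L0/L1/L2 = -/H/D → run H
t=24: L0/L1/L2 = -/H/D → run H
t=25: L0/L1/L2 = -/H/D → run H
t=26: L0/L1/L2 = -/-/DH → run D
t=27: L0/L1/L2 = -/-/DH → run D
t=28: L0/L1/L2 = -/-/H → run H
t=29: L0/L1/L2 = -/-/H → run H
t=30: (idle)
t=31: (idle)
t=32: (idle)
t=33: (idle)
t=34: (idle)
t=35: (idle)
t=36: (idle)

running at tick 24 = H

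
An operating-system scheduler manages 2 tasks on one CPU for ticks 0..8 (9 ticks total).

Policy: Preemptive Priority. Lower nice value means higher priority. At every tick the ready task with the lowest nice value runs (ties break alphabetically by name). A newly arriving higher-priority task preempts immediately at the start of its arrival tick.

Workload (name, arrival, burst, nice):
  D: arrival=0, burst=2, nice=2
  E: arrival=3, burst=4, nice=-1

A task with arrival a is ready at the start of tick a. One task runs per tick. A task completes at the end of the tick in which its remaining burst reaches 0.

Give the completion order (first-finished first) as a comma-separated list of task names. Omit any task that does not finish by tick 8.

t=0: ready={D} → run D
t=1: ready={D} → run D
t=2: (idle)
t=3: ready={E} → run E
t=4: ready={E} → run E
t=5: ready={E} → run E
t=6: ready={E} → run E
t=7: (idle)
t=8: (idle)

completion order = D, E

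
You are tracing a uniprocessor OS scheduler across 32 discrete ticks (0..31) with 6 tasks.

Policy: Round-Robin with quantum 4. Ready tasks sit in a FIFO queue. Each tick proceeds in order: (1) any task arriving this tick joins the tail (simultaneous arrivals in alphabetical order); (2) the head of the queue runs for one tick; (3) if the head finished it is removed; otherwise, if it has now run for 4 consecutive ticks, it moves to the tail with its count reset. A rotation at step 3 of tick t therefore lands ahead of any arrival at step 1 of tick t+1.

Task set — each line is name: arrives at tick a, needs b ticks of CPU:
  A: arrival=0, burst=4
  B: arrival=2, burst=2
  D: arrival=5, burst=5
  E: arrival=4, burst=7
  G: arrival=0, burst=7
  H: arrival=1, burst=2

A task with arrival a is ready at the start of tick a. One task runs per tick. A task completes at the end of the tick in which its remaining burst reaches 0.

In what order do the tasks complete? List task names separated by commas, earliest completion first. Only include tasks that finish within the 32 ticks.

t=0: queue=[A,G] q_used=0 → run A
t=1: queue=[A,G,H] q_used=1 → run A
t=2: queue=[A,G,H,B] q_used=2 → run A
t=3: queue=[A,G,H,B] q_used=3 → run A
t=4: queue=[G,H,B,E] q_used=0 → run G
t=5: queue=[G,H,B,E,D] q_used=1 → run G
t=6: queue=[G,H,B,E,D] q_used=2 → run G
t=7: queue=[G,H,B,E,D] q_used=3 → run G
t=8: queue=[H,B,E,D,G] q_used=0 → run H
t=9: queue=[H,B,E,D,G] q_used=1 → run H
t=10: queue=[B,E,D,G] q_used=0 → run B
t=11: queue=[B,E,D,G] q_used=1 → run B
t=12: queue=[E,D,G] q_used=0 → run E
t=13: queue=[E,D,G] q_used=1 → run E
t=14: queue=[E,D,G] q_used=2 → run E
t=15: queue=[E,D,G] q_used=3 → run E
t=16: queue=[D,G,E] q_used=0 → run D
t=17: queue=[D,G,E] q_used=1 → run D
t=18: queue=[D,G,E] q_used=2 → run D
t=19: queue=[D,G,E] q_used=3 → run D
t=20: queue=[G,E,D] q_used=0 → run G
t=21: queue=[G,E,D] q_used=1 → run G
t=22: queue=[G,E,D] q_used=2 → run G
t=23: queue=[E,D] q_used=0 → run E
t=24: queue=[E,D] q_used=1 → run E
t=25: queue=[E,D] q_used=2 → run E
t=26: queue=[D] q_used=0 → run D
t=27: (idle)
t=28: (idle)
t=29: (idle)
t=30: (idle)
t=31: (idle)

completion order = A, H, B, G, E, D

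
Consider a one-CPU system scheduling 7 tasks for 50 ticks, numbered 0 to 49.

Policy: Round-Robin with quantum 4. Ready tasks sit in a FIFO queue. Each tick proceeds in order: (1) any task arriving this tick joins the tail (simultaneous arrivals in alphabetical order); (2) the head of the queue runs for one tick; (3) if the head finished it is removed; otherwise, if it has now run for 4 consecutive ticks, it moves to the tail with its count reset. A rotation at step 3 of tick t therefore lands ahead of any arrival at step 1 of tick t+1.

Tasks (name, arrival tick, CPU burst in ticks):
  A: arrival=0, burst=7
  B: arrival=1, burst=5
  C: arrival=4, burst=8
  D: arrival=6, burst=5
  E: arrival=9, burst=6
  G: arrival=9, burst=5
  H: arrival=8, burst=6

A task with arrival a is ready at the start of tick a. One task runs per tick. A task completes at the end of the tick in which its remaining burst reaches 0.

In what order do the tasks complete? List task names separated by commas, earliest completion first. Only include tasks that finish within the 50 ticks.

completion order = A, B, C, D, H, E, G

t=0: queue=[A] q_used=0 → run A
t=1: queue=[A,B] q_used=1 → run A
t=2: queue=[A,B] q_used=2 → run A
t=3: queue=[A,B] q_used=3 → run A
t=4: queue=[B,A,C] q_used=0 → run B
t=5: queue=[B,A,C] q_used=1 → run B
t=6: queue=[B,A,C,D] q_used=2 → run B
t=7: queue=[B,A,C,D] q_used=3 → run B
t=8: queue=[A,C,D,B,H] q_used=0 → run A
t=9: queue=[A,C,D,B,H,E,G] q_used=1 → run A
t=10: queue=[A,C,D,B,H,E,G] q_used=2 → run A
t=11: queue=[C,D,B,H,E,G] q_used=0 → run C
t=12: queue=[C,D,B,H,E,G] q_used=1 → run C
t=13: queue=[C,D,B,H,E,G] q_used=2 → run C
t=14: queue=[C,D,B,H,E,G] q_used=3 → run C
t=15: queue=[D,B,H,E,G,C] q_used=0 → run D
t=16: queue=[D,B,H,E,G,C] q_used=1 → run D
t=17: queue=[D,B,H,E,G,C] q_used=2 → run D
t=18: queue=[D,B,H,E,G,C] q_used=3 → run D
t=19: queue=[B,H,E,G,C,D] q_used=0 → run B
t=20: queue=[H,E,G,C,D] q_used=0 → run H
t=21: queue=[H,E,G,C,D] q_used=1 → run H
t=22: queue=[H,E,G,C,D] q_used=2 → run H
t=23: queue=[H,E,G,C,D] q_used=3 → run H
t=24: queue=[E,G,C,D,H] q_used=0 → run E
t=25: queue=[E,G,C,D,H] q_used=1 → run E
t=26: queue=[E,G,C,D,H] q_used=2 → run E
t=27: queue=[E,G,C,D,H] q_used=3 → run E
t=28: queue=[G,C,D,H,E] q_used=0 → run G
t=29: queue=[G,C,D,H,E] q_used=1 → run G
t=30: queue=[G,C,D,H,E] q_used=2 → run G
t=31: queue=[G,C,D,H,E] q_used=3 → run G
t=32: queue=[C,D,H,E,G] q_used=0 → run C
t=33: queue=[C,D,H,E,G] q_used=1 → run C
t=34: queue=[C,D,H,E,G] q_used=2 → run C
t=35: queue=[C,D,H,E,G] q_used=3 → run C
t=36: queue=[D,H,E,G] q_used=0 → run D
t=37: queue=[H,E,G] q_used=0 → run H
t=38: queue=[H,E,G] q_used=1 → run H
t=39: queue=[E,G] q_used=0 → run E
t=40: queue=[E,G] q_used=1 → run E
t=41: queue=[G] q_used=0 → run G
t=42: (idle)
t=43: (idle)
t=44: (idle)
t=45: (idle)
t=46: (idle)
t=47: (idle)
t=48: (idle)
t=49: (idle)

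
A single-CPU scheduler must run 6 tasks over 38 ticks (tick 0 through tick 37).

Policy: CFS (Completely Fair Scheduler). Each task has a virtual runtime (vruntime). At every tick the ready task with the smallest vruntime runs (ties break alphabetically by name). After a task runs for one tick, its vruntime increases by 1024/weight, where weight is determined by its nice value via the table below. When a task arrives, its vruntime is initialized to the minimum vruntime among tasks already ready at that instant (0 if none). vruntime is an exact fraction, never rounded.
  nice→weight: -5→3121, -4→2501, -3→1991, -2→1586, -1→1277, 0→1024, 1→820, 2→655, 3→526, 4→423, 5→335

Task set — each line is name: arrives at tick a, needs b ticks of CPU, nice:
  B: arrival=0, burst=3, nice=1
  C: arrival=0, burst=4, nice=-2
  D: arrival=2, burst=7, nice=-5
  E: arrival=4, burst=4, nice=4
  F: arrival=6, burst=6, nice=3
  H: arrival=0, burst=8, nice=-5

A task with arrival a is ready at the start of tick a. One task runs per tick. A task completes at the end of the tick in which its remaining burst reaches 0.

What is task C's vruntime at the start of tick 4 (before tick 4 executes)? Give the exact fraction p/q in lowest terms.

vruntime(C, start of tick 4) = 512/793

t=0: vr[B=0 C=0 H=0] → run B
t=1: vr[B=256/205 C=0 H=0] → run C
t=2: vr[B=256/205 C=512/793 D=0 H=0] → run D
t=3: vr[B=256/205 C=512/793 D=1024/3121 H=0] → run H
t=4: vr[B=256/205 C=512/793 D=1024/3121 E=1024/3121 H=1024/3121] → run D
t=5: vr[B=256/205 C=512/793 D=2048/3121 E=1024/3121 H=1024/3121] → run E
t=6: vr[B=256/205 C=512/793 D=2048/3121 E=3629056/1320183 F=1024/3121 H=1024/3121] → run F
t=7: vr[B=256/205 C=512/793 D=2048/3121 E=3629056/1320183 F=1867264/820823 H=1024/3121] → run H
t=8: vr[B=256/205 C=512/793 D=2048/3121 E=3629056/1320183 F=1867264/820823 H=2048/3121] → run C
t=9: vr[B=256/205 C=1024/793 D=2048/3121 E=3629056/1320183 F=1867264/820823 H=2048/3121] → run D
t=10: vr[B=256/205 C=1024/793 D=3072/3121 E=3629056/1320183 F=1867264/820823 H=2048/3121] → run H
t=11: vr[B=256/205 C=1024/793 D=3072/3121 E=3629056/1320183 F=1867264/820823 H=3072/3121] → run D
t=12: vr[B=256/205 C=1024/793 D=4096/3121 E=3629056/1320183 F=1867264/820823 H=3072/3121] → run H
t=13: vr[B=256/205 C=1024/793 D=4096/3121 E=3629056/1320183 F=1867264/820823 H=4096/3121] → run B
t=14: vr[B=512/205 C=1024/793 D=4096/3121 E=3629056/1320183 F=1867264/820823 H=4096/3121] → run C
t=15: vr[B=512/205 C=1536/793 D=4096/3121 E=3629056/1320183 F=1867264/820823 H=4096/3121] → run D
t=16: vr[B=512/205 C=1536/793 D=5120/3121 E=3629056/1320183 F=1867264/820823 H=4096/3121] → run H
t=17: vr[B=512/205 C=1536/793 D=5120/3121 E=3629056/1320183 F=1867264/820823 H=5120/3121] → run D
t=18: vr[B=512/205 C=1536/793 D=6144/3121 E=3629056/1320183 F=1867264/820823 H=5120/3121] → run H
t=19: vr[B=512/205 C=1536/793 D=6144/3121 E=3629056/1320183 F=1867264/820823 H=6144/3121] → run C
t=20: vr[B=512/205 D=6144/3121 E=3629056/1320183 F=1867264/820823 H=6144/3121] → run D
t=21: vr[B=512/205 E=3629056/1320183 F=1867264/820823 H=6144/3121] → run H
t=22: vr[B=512/205 E=3629056/1320183 F=1867264/820823 H=7168/3121] → run F
t=23: vr[B=512/205 E=3629056/1320183 F=3465216/820823 H=7168/3121] → run H
t=24: vr[B=512/205 E=3629056/1320183 F=3465216/820823] → run B
t=25: vr[E=3629056/1320183 F=3465216/820823] → run E
t=26: vr[E=6824960/1320183 F=3465216/820823] → run F
t=27: vr[E=6824960/1320183 F=5063168/820823] → run E
t=28: vr[E=3340288/440061 F=5063168/820823] → run F
t=29: vr[E=3340288/440061 F=6661120/820823] → run E
t=30: vr[F=6661120/820823] → run F
t=31: vr[F=8259072/820823] → run F
t=32: (idle)
t=33: (idle)
t=34: (idle)
t=35: (idle)
t=36: (idle)
t=37: (idle)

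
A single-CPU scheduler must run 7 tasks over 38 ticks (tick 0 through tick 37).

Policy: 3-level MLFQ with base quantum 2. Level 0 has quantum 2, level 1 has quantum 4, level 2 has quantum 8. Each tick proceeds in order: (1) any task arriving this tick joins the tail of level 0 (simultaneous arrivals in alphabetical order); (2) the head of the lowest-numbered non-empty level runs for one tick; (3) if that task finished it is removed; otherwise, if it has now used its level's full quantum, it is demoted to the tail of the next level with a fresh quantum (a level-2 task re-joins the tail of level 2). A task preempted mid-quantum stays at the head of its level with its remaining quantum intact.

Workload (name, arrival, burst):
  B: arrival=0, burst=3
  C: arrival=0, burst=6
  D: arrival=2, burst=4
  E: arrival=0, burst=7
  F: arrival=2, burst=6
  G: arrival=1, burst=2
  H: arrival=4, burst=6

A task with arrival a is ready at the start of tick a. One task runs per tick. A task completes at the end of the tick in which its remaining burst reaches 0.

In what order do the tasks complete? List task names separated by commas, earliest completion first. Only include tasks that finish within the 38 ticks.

t=0: L0/L1/L2 = BCE/-/- → run B
t=1: L0/L1/L2 = BCEG/-/- → run B
t=2: L0/L1/L2 = CEGDF/B/- → run C
t=3: L0/L1/L2 = CEGDF/B/- → run C
t=4: L0/L1/L2 = EGDFH/BC/- → run E
t=5: L0/L1/L2 = EGDFH/BC/- → run E
t=6: L0/L1/L2 = GDFH/BCE/- → run G
t=7: L0/L1/L2 = GDFH/BCE/- → run G
t=8: L0/L1/L2 = DFH/BCE/- → run D
t=9: L0/L1/L2 = DFH/BCE/- → run D
t=10: L0/L1/L2 = FH/BCED/- → run F
t=11: L0/L1/L2 = FH/BCED/- → run F
t=12: L0/L1/L2 = H/BCEDF/- → run H
t=13: L0/L1/L2 = H/BCEDF/- → run H
t=14: L0/L1/L2 = -/BCEDFH/- → run B
t=15: L0/L1/L2 = -/CEDFH/- → run C
t=16: L0/L1/L2 = -/CEDFH/- → run C
t=17: L0/L1/L2 = -/CEDFH/- → run C
t=18: L0/L1/L2 = -/CEDFH/- → run C
t=19: L0/L1/L2 = -/EDFH/- → run E
t=20: L0/L1/L2 = -/EDFH/- → run E
t=21: L0/L1/L2 = -/EDFH/- → run E
t=22: L0/L1/L2 = -/EDFH/- → run E
t=23: L0/L1/L2 = -/DFH/E → run D
t=24: L0/L1/L2 = -/DFH/E → run D
t=25: L0/L1/L2 = -/FH/E → run F
t=26: L0/L1/L2 = -/FH/E → run F
t=27: L0/L1/L2 = -/FH/E → run F
t=28: L0/L1/L2 = -/FH/E → run F
t=29: L0/L1/L2 = -/H/E → run H
t=30: L0/L1/L2 = -/H/E → run H
t=31: L0/L1/L2 = -/H/E → run H
t=32: L0/L1/L2 = -/H/E → run H
t=33: L0/L1/L2 = -/-/E → run E
t=34: (idle)
t=35: (idle)
t=36: (idle)
t=37: (idle)

completion order = G, B, C, D, F, H, E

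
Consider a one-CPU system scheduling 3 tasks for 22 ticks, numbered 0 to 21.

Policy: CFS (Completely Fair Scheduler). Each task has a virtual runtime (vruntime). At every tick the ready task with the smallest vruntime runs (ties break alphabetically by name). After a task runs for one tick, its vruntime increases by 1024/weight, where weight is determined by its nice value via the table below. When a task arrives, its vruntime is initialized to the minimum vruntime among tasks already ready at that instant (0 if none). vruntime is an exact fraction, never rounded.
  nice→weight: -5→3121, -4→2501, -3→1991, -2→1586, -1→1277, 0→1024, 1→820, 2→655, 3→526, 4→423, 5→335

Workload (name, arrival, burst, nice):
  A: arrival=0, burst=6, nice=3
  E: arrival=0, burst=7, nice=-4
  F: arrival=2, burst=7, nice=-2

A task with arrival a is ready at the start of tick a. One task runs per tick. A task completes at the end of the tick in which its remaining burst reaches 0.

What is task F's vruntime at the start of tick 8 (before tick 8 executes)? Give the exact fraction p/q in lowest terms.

vruntime(F, start of tick 8) = 55296/32513

t=0: vr[A=0 E=0] → run A
t=1: vr[A=512/263 E=0] → run E
t=2: vr[A=512/263 E=1024/2501 F=1024/2501] → run E
t=3: vr[A=512/263 E=2048/2501 F=1024/2501] → run F
t=4: vr[A=512/263 E=2048/2501 F=34304/32513] → run E
t=5: vr[A=512/263 E=3072/2501 F=34304/32513] → run F
t=6: vr[A=512/263 E=3072/2501 F=55296/32513] → run E
t=7: vr[A=512/263 E=4096/2501 F=55296/32513] → run E
t=8: vr[A=512/263 E=5120/2501 F=55296/32513] → run F
t=9: vr[A=512/263 E=5120/2501 F=76288/32513] → run A
t=10: vr[A=1024/263 E=5120/2501 F=76288/32513] → run E
t=11: vr[A=1024/263 E=6144/2501 F=76288/32513] → run F
t=12: vr[A=1024/263 E=6144/2501 F=97280/32513] → run E
t=13: vr[A=1024/263 F=97280/32513] → run F
t=14: vr[A=1024/263 F=118272/32513] → run F
t=15: vr[A=1024/263 F=139264/32513] → run A
t=16: vr[A=1536/263 F=139264/32513] → run F
t=17: vr[A=1536/263] → run A
t=18: vr[A=2048/263] → run A
t=19: vr[A=2560/263] → run A
t=20: (idle)
t=21: (idle)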